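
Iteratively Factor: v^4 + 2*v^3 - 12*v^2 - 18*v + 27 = (v + 3)*(v^3 - v^2 - 9*v + 9) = (v - 3)*(v + 3)*(v^2 + 2*v - 3) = (v - 3)*(v - 1)*(v + 3)*(v + 3)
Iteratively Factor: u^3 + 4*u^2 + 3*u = (u + 1)*(u^2 + 3*u) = u*(u + 1)*(u + 3)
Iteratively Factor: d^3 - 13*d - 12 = (d - 4)*(d^2 + 4*d + 3) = (d - 4)*(d + 1)*(d + 3)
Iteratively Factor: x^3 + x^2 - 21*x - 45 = (x + 3)*(x^2 - 2*x - 15) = (x - 5)*(x + 3)*(x + 3)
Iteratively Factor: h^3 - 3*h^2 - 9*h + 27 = (h - 3)*(h^2 - 9) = (h - 3)^2*(h + 3)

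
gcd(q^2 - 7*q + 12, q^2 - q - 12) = q - 4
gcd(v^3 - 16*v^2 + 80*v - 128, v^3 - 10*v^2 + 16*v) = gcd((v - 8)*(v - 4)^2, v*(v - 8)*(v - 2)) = v - 8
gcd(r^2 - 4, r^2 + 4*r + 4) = r + 2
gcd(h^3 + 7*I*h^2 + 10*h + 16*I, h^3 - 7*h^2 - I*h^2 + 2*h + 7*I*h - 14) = h^2 - I*h + 2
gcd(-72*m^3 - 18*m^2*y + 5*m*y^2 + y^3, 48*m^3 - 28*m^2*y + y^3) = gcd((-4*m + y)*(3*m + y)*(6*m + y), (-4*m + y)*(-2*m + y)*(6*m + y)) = -24*m^2 + 2*m*y + y^2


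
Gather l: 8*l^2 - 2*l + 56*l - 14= 8*l^2 + 54*l - 14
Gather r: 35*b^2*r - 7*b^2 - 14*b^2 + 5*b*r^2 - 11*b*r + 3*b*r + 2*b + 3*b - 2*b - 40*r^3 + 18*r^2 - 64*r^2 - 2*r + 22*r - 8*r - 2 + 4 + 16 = -21*b^2 + 3*b - 40*r^3 + r^2*(5*b - 46) + r*(35*b^2 - 8*b + 12) + 18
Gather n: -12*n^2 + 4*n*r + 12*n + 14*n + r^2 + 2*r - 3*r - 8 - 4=-12*n^2 + n*(4*r + 26) + r^2 - r - 12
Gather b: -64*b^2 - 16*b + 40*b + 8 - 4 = -64*b^2 + 24*b + 4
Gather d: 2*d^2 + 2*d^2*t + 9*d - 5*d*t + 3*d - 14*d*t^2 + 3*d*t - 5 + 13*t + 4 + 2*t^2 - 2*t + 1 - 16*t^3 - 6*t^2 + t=d^2*(2*t + 2) + d*(-14*t^2 - 2*t + 12) - 16*t^3 - 4*t^2 + 12*t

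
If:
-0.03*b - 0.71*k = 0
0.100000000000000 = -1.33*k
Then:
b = 1.78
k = -0.08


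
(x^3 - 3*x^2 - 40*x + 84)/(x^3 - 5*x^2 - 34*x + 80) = (x^2 - x - 42)/(x^2 - 3*x - 40)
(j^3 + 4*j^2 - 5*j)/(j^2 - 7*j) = (j^2 + 4*j - 5)/(j - 7)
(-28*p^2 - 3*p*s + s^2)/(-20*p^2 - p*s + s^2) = (7*p - s)/(5*p - s)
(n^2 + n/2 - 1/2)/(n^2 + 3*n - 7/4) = 2*(n + 1)/(2*n + 7)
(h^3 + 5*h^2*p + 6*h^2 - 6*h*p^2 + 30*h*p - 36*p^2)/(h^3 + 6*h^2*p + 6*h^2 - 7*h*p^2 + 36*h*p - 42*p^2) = (h + 6*p)/(h + 7*p)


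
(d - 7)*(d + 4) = d^2 - 3*d - 28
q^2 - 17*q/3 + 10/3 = (q - 5)*(q - 2/3)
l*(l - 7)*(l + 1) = l^3 - 6*l^2 - 7*l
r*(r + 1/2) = r^2 + r/2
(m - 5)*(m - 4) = m^2 - 9*m + 20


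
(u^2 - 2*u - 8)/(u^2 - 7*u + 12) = (u + 2)/(u - 3)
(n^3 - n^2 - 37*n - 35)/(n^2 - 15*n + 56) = (n^2 + 6*n + 5)/(n - 8)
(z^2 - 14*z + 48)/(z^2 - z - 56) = (z - 6)/(z + 7)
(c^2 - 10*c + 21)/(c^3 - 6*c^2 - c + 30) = (c - 7)/(c^2 - 3*c - 10)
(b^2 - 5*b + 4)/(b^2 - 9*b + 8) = (b - 4)/(b - 8)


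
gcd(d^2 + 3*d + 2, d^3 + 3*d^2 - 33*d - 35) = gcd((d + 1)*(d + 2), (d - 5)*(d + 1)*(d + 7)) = d + 1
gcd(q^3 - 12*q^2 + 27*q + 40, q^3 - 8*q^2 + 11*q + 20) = q^2 - 4*q - 5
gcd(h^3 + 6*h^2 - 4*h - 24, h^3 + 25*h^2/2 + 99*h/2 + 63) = h + 6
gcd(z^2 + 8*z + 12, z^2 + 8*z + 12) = z^2 + 8*z + 12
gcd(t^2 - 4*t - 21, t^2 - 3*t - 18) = t + 3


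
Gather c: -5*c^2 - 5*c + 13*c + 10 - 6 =-5*c^2 + 8*c + 4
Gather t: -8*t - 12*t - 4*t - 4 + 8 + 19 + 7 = 30 - 24*t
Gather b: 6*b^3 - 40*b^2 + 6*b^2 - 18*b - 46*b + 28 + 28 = 6*b^3 - 34*b^2 - 64*b + 56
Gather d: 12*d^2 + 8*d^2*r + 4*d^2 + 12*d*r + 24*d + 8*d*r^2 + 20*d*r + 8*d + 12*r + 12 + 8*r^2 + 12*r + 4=d^2*(8*r + 16) + d*(8*r^2 + 32*r + 32) + 8*r^2 + 24*r + 16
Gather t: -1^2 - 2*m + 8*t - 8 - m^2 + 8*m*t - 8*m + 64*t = -m^2 - 10*m + t*(8*m + 72) - 9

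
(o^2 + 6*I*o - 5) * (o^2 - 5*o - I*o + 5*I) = o^4 - 5*o^3 + 5*I*o^3 + o^2 - 25*I*o^2 - 5*o + 5*I*o - 25*I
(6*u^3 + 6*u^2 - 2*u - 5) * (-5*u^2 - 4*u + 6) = -30*u^5 - 54*u^4 + 22*u^3 + 69*u^2 + 8*u - 30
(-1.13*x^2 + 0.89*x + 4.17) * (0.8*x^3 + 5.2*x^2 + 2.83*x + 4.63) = -0.904*x^5 - 5.164*x^4 + 4.7661*x^3 + 18.9708*x^2 + 15.9218*x + 19.3071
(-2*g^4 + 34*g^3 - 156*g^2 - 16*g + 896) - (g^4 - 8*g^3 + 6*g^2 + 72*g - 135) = -3*g^4 + 42*g^3 - 162*g^2 - 88*g + 1031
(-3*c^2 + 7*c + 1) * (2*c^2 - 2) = -6*c^4 + 14*c^3 + 8*c^2 - 14*c - 2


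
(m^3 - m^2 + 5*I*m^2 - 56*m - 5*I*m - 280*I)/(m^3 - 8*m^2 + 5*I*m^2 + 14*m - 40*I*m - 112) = (m^2 + m*(7 + 5*I) + 35*I)/(m^2 + 5*I*m + 14)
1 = 1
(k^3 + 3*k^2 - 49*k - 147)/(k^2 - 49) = k + 3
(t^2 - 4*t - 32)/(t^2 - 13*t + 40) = (t + 4)/(t - 5)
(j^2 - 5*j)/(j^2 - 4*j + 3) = j*(j - 5)/(j^2 - 4*j + 3)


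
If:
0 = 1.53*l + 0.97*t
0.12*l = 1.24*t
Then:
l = 0.00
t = 0.00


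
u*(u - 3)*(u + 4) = u^3 + u^2 - 12*u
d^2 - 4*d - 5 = (d - 5)*(d + 1)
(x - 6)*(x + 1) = x^2 - 5*x - 6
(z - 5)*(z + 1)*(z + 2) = z^3 - 2*z^2 - 13*z - 10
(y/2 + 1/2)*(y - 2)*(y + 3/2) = y^3/2 + y^2/4 - 7*y/4 - 3/2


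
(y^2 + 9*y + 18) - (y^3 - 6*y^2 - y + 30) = -y^3 + 7*y^2 + 10*y - 12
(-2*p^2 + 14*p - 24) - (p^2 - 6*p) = -3*p^2 + 20*p - 24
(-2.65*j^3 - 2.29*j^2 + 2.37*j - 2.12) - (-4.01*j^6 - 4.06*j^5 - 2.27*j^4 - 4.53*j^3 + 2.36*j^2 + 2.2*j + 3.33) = 4.01*j^6 + 4.06*j^5 + 2.27*j^4 + 1.88*j^3 - 4.65*j^2 + 0.17*j - 5.45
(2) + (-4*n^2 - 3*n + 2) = -4*n^2 - 3*n + 4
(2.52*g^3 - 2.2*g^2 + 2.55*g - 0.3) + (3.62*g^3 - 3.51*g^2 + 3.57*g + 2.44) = 6.14*g^3 - 5.71*g^2 + 6.12*g + 2.14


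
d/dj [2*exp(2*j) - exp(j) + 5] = (4*exp(j) - 1)*exp(j)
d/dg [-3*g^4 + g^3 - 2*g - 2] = -12*g^3 + 3*g^2 - 2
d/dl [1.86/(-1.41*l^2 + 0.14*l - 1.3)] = (5.2452*l - 0.2604)/(1.41*l^2 - 0.14*l + 1.3)^2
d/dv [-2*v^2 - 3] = -4*v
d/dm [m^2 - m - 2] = 2*m - 1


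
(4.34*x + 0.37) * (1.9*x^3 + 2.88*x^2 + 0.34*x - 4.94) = 8.246*x^4 + 13.2022*x^3 + 2.5412*x^2 - 21.3138*x - 1.8278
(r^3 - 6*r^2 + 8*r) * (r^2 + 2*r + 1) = r^5 - 4*r^4 - 3*r^3 + 10*r^2 + 8*r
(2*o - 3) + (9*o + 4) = 11*o + 1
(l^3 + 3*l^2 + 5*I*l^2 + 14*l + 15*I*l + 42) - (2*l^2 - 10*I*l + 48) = l^3 + l^2 + 5*I*l^2 + 14*l + 25*I*l - 6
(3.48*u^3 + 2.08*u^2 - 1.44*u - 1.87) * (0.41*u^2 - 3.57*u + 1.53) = 1.4268*u^5 - 11.5708*u^4 - 2.6916*u^3 + 7.5565*u^2 + 4.4727*u - 2.8611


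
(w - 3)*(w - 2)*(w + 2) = w^3 - 3*w^2 - 4*w + 12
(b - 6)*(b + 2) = b^2 - 4*b - 12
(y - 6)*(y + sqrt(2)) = y^2 - 6*y + sqrt(2)*y - 6*sqrt(2)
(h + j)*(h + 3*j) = h^2 + 4*h*j + 3*j^2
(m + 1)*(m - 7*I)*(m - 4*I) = m^3 + m^2 - 11*I*m^2 - 28*m - 11*I*m - 28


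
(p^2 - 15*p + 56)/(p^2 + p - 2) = (p^2 - 15*p + 56)/(p^2 + p - 2)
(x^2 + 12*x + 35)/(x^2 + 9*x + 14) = (x + 5)/(x + 2)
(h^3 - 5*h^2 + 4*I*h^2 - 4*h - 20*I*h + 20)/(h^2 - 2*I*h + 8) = (h^2 + h*(-5 + 2*I) - 10*I)/(h - 4*I)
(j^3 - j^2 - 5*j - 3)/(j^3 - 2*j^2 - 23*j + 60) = (j^2 + 2*j + 1)/(j^2 + j - 20)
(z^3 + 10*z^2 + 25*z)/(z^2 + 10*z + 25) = z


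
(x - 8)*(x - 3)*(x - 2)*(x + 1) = x^4 - 12*x^3 + 33*x^2 - 2*x - 48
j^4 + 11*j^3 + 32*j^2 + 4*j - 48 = (j - 1)*(j + 2)*(j + 4)*(j + 6)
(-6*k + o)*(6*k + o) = -36*k^2 + o^2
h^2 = h^2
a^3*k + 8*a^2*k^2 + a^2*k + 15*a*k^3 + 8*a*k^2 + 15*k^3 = (a + 3*k)*(a + 5*k)*(a*k + k)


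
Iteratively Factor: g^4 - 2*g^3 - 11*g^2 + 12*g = (g - 1)*(g^3 - g^2 - 12*g) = (g - 1)*(g + 3)*(g^2 - 4*g) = g*(g - 1)*(g + 3)*(g - 4)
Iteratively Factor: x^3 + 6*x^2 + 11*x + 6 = (x + 2)*(x^2 + 4*x + 3) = (x + 1)*(x + 2)*(x + 3)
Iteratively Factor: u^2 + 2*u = (u + 2)*(u)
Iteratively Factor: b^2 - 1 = (b - 1)*(b + 1)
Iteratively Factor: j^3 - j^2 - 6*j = (j - 3)*(j^2 + 2*j) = j*(j - 3)*(j + 2)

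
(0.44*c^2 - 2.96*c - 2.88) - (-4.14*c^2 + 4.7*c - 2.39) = 4.58*c^2 - 7.66*c - 0.49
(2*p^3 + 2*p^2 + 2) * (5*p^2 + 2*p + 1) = 10*p^5 + 14*p^4 + 6*p^3 + 12*p^2 + 4*p + 2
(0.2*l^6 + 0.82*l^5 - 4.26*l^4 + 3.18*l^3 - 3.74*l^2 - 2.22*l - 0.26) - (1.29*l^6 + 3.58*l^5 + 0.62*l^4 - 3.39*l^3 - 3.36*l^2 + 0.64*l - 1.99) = -1.09*l^6 - 2.76*l^5 - 4.88*l^4 + 6.57*l^3 - 0.38*l^2 - 2.86*l + 1.73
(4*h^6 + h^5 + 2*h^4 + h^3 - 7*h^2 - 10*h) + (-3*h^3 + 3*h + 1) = 4*h^6 + h^5 + 2*h^4 - 2*h^3 - 7*h^2 - 7*h + 1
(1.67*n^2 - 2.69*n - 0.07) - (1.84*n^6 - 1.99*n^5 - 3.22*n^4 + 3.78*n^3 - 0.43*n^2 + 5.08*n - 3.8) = -1.84*n^6 + 1.99*n^5 + 3.22*n^4 - 3.78*n^3 + 2.1*n^2 - 7.77*n + 3.73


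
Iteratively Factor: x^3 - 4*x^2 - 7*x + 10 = (x - 1)*(x^2 - 3*x - 10) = (x - 1)*(x + 2)*(x - 5)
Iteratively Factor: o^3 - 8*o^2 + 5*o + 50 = (o - 5)*(o^2 - 3*o - 10) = (o - 5)^2*(o + 2)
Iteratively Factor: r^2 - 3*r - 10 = (r - 5)*(r + 2)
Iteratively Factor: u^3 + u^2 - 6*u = (u)*(u^2 + u - 6) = u*(u - 2)*(u + 3)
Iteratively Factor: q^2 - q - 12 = (q + 3)*(q - 4)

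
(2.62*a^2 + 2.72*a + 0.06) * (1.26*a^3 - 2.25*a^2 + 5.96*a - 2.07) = 3.3012*a^5 - 2.4678*a^4 + 9.5708*a^3 + 10.6528*a^2 - 5.2728*a - 0.1242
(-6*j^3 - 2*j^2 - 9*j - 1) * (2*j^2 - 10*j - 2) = -12*j^5 + 56*j^4 + 14*j^3 + 92*j^2 + 28*j + 2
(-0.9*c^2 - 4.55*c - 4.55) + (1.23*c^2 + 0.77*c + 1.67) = 0.33*c^2 - 3.78*c - 2.88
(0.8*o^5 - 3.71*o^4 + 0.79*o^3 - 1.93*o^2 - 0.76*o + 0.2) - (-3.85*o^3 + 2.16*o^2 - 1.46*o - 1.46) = 0.8*o^5 - 3.71*o^4 + 4.64*o^3 - 4.09*o^2 + 0.7*o + 1.66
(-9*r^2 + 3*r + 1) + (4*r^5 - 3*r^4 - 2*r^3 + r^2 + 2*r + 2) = 4*r^5 - 3*r^4 - 2*r^3 - 8*r^2 + 5*r + 3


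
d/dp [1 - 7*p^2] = -14*p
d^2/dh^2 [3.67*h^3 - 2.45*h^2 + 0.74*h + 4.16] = 22.02*h - 4.9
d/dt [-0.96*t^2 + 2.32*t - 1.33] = 2.32 - 1.92*t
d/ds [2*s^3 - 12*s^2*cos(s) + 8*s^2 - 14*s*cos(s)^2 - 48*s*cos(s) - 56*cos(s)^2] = 12*s^2*sin(s) + 6*s^2 + 48*s*sin(s) + 14*s*sin(2*s) - 24*s*cos(s) + 16*s + 56*sin(2*s) - 14*cos(s)^2 - 48*cos(s)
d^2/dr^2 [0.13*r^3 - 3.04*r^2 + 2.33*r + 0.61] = 0.78*r - 6.08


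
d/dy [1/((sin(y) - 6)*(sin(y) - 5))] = (11 - 2*sin(y))*cos(y)/((sin(y) - 6)^2*(sin(y) - 5)^2)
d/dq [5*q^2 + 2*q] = 10*q + 2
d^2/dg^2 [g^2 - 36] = 2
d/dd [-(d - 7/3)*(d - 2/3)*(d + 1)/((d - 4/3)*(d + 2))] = (-27*d^4 - 36*d^3 + 213*d^2 - 204*d - 76)/(3*(9*d^4 + 12*d^3 - 44*d^2 - 32*d + 64))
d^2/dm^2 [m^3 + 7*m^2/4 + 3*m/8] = 6*m + 7/2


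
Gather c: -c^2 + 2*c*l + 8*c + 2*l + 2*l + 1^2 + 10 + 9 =-c^2 + c*(2*l + 8) + 4*l + 20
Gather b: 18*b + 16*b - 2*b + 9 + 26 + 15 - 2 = 32*b + 48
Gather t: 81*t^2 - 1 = 81*t^2 - 1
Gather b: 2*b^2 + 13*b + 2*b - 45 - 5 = 2*b^2 + 15*b - 50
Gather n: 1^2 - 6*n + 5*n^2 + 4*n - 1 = 5*n^2 - 2*n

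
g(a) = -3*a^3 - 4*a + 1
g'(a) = -9*a^2 - 4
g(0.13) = 0.47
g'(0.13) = -4.15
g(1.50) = -15.12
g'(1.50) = -24.25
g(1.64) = -18.79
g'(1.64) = -28.21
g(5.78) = -601.42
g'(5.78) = -304.68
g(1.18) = -8.65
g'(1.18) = -16.53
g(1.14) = -8.00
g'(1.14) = -15.70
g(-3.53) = 147.08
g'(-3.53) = -116.15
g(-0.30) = 2.28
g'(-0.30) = -4.81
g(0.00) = 1.00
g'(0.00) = -4.00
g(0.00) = 1.00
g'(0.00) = -4.00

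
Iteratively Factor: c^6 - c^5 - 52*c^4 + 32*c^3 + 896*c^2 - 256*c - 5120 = (c - 5)*(c^5 + 4*c^4 - 32*c^3 - 128*c^2 + 256*c + 1024) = (c - 5)*(c - 4)*(c^4 + 8*c^3 - 128*c - 256) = (c - 5)*(c - 4)*(c + 4)*(c^3 + 4*c^2 - 16*c - 64) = (c - 5)*(c - 4)*(c + 4)^2*(c^2 - 16) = (c - 5)*(c - 4)^2*(c + 4)^2*(c + 4)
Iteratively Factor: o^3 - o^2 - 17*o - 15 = (o + 3)*(o^2 - 4*o - 5) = (o - 5)*(o + 3)*(o + 1)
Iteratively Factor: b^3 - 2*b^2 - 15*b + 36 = (b - 3)*(b^2 + b - 12) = (b - 3)^2*(b + 4)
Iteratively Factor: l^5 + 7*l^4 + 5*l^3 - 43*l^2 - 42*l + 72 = (l + 4)*(l^4 + 3*l^3 - 7*l^2 - 15*l + 18) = (l - 2)*(l + 4)*(l^3 + 5*l^2 + 3*l - 9) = (l - 2)*(l - 1)*(l + 4)*(l^2 + 6*l + 9) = (l - 2)*(l - 1)*(l + 3)*(l + 4)*(l + 3)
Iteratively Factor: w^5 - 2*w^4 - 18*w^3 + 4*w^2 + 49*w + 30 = (w - 2)*(w^4 - 18*w^2 - 32*w - 15) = (w - 2)*(w + 1)*(w^3 - w^2 - 17*w - 15) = (w - 2)*(w + 1)*(w + 3)*(w^2 - 4*w - 5) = (w - 5)*(w - 2)*(w + 1)*(w + 3)*(w + 1)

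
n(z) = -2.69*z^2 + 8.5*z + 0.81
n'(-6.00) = 40.78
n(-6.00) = -147.03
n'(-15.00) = 89.20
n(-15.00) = -731.94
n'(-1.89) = 18.67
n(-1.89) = -24.86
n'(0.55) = 5.54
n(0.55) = 4.67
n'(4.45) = -15.44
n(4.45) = -14.63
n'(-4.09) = 30.50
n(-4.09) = -78.95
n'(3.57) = -10.71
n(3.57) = -3.13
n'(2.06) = -2.58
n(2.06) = 6.90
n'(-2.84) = 23.78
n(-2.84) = -45.03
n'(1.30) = 1.51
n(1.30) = 7.31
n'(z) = 8.5 - 5.38*z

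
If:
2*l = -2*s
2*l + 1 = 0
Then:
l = -1/2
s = 1/2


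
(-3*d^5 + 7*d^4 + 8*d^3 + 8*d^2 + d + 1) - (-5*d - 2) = -3*d^5 + 7*d^4 + 8*d^3 + 8*d^2 + 6*d + 3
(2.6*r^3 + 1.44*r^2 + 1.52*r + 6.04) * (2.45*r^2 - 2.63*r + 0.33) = 6.37*r^5 - 3.31*r^4 + 0.794800000000001*r^3 + 11.2756*r^2 - 15.3836*r + 1.9932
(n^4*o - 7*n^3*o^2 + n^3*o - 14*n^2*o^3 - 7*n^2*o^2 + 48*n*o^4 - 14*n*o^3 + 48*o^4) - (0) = n^4*o - 7*n^3*o^2 + n^3*o - 14*n^2*o^3 - 7*n^2*o^2 + 48*n*o^4 - 14*n*o^3 + 48*o^4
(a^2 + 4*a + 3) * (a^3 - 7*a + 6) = a^5 + 4*a^4 - 4*a^3 - 22*a^2 + 3*a + 18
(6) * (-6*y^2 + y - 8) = -36*y^2 + 6*y - 48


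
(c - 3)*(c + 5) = c^2 + 2*c - 15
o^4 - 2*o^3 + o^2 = o^2*(o - 1)^2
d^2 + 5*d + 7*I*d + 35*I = (d + 5)*(d + 7*I)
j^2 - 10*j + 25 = (j - 5)^2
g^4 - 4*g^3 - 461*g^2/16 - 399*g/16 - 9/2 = (g - 8)*(g + 1/4)*(g + 3/4)*(g + 3)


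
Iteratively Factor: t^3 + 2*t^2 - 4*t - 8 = (t + 2)*(t^2 - 4) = (t - 2)*(t + 2)*(t + 2)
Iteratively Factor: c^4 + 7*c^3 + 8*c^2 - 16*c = (c + 4)*(c^3 + 3*c^2 - 4*c) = (c + 4)^2*(c^2 - c) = (c - 1)*(c + 4)^2*(c)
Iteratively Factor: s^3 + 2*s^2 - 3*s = (s + 3)*(s^2 - s) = (s - 1)*(s + 3)*(s)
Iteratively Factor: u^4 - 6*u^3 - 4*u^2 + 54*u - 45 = (u + 3)*(u^3 - 9*u^2 + 23*u - 15) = (u - 3)*(u + 3)*(u^2 - 6*u + 5) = (u - 5)*(u - 3)*(u + 3)*(u - 1)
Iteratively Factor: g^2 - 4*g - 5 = (g + 1)*(g - 5)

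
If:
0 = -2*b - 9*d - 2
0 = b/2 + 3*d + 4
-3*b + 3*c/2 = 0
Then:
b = 20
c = 40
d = -14/3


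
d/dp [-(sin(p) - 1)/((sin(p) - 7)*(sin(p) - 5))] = (sin(p)^2 - 2*sin(p) - 23)*cos(p)/((sin(p) - 7)^2*(sin(p) - 5)^2)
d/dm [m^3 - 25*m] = 3*m^2 - 25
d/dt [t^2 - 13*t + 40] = 2*t - 13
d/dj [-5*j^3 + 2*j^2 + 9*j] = -15*j^2 + 4*j + 9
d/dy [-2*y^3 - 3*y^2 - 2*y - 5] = -6*y^2 - 6*y - 2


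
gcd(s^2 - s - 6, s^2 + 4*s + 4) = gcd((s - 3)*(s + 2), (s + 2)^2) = s + 2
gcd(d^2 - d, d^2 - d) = d^2 - d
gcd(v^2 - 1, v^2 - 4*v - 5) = v + 1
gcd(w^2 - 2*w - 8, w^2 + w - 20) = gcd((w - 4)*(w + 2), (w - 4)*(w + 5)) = w - 4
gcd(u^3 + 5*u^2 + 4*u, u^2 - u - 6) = 1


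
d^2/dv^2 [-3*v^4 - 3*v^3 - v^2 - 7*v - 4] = -36*v^2 - 18*v - 2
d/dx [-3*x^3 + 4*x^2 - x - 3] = -9*x^2 + 8*x - 1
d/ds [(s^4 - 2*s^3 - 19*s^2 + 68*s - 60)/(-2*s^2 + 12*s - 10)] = (-s^5 + 10*s^4 - 22*s^3 - 8*s^2 + 35*s + 10)/(s^4 - 12*s^3 + 46*s^2 - 60*s + 25)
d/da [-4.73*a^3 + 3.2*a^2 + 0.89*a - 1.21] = -14.19*a^2 + 6.4*a + 0.89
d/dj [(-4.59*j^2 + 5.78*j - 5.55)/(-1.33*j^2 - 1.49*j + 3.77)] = (14.5265*j^2 - 49.3716*j + 13.5211)/(1.7689*j^4 + 3.9634*j^3 - 7.8081*j^2 - 11.2346*j + 14.2129)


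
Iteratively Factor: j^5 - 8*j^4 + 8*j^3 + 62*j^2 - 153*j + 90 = (j - 2)*(j^4 - 6*j^3 - 4*j^2 + 54*j - 45) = (j - 3)*(j - 2)*(j^3 - 3*j^2 - 13*j + 15) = (j - 3)*(j - 2)*(j - 1)*(j^2 - 2*j - 15) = (j - 5)*(j - 3)*(j - 2)*(j - 1)*(j + 3)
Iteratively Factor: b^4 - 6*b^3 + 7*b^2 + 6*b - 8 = (b - 4)*(b^3 - 2*b^2 - b + 2) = (b - 4)*(b - 2)*(b^2 - 1) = (b - 4)*(b - 2)*(b + 1)*(b - 1)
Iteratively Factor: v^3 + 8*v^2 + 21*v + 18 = (v + 3)*(v^2 + 5*v + 6) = (v + 3)^2*(v + 2)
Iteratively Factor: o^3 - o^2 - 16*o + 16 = (o - 1)*(o^2 - 16) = (o - 1)*(o + 4)*(o - 4)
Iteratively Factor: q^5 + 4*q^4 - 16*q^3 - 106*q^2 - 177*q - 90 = (q + 3)*(q^4 + q^3 - 19*q^2 - 49*q - 30) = (q + 1)*(q + 3)*(q^3 - 19*q - 30) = (q + 1)*(q + 2)*(q + 3)*(q^2 - 2*q - 15) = (q - 5)*(q + 1)*(q + 2)*(q + 3)*(q + 3)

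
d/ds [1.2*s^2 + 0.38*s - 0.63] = 2.4*s + 0.38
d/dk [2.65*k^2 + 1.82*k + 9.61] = 5.3*k + 1.82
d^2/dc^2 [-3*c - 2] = 0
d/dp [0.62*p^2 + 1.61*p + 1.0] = 1.24*p + 1.61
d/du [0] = 0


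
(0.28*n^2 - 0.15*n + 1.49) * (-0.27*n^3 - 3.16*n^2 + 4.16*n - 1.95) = -0.0756*n^5 - 0.8443*n^4 + 1.2365*n^3 - 5.8784*n^2 + 6.4909*n - 2.9055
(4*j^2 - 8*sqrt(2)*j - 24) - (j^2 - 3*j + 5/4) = 3*j^2 - 8*sqrt(2)*j + 3*j - 101/4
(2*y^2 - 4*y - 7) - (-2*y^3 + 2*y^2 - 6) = 2*y^3 - 4*y - 1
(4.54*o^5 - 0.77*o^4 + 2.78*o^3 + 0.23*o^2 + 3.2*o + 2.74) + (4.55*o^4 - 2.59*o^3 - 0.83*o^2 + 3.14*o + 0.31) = 4.54*o^5 + 3.78*o^4 + 0.19*o^3 - 0.6*o^2 + 6.34*o + 3.05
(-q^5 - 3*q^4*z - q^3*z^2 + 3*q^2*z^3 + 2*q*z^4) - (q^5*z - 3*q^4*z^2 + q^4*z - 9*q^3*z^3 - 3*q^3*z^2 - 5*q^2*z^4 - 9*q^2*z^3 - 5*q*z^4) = -q^5*z - q^5 + 3*q^4*z^2 - 4*q^4*z + 9*q^3*z^3 + 2*q^3*z^2 + 5*q^2*z^4 + 12*q^2*z^3 + 7*q*z^4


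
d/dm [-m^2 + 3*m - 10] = 3 - 2*m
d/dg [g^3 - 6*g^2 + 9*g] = 3*g^2 - 12*g + 9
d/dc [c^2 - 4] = 2*c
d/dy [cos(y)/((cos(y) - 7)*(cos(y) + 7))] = (cos(y)^2 + 49)*sin(y)/((cos(y) - 7)^2*(cos(y) + 7)^2)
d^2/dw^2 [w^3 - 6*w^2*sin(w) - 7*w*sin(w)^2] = 6*w^2*sin(w) - 24*w*cos(w) - 14*w*cos(2*w) + 6*w - 12*sin(w) - 14*sin(2*w)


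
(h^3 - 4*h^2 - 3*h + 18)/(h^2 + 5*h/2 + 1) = 2*(h^2 - 6*h + 9)/(2*h + 1)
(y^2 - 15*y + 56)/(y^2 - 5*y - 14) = (y - 8)/(y + 2)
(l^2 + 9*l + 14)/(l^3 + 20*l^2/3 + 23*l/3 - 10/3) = 3*(l + 7)/(3*l^2 + 14*l - 5)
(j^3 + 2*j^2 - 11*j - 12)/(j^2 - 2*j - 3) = j + 4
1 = 1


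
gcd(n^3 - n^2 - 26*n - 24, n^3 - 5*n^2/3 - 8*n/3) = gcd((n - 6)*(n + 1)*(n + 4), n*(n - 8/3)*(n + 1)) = n + 1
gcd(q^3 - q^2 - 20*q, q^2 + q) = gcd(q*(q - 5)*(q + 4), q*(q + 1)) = q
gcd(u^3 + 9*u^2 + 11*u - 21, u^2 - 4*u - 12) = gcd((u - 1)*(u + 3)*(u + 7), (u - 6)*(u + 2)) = 1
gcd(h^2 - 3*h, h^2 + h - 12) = h - 3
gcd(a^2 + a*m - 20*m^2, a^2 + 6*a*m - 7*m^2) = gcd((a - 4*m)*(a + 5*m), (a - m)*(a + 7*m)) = 1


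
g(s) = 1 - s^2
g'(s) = -2*s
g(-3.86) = -13.90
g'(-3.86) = 7.72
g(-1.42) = -1.02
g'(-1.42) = 2.84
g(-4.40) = -18.36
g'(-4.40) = 8.80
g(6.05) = -35.60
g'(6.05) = -12.10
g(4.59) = -20.07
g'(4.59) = -9.18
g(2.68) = -6.18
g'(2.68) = -5.36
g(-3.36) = -10.29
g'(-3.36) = 6.72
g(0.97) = 0.06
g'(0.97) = -1.94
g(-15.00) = -224.00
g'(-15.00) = 30.00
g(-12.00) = -143.00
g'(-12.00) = 24.00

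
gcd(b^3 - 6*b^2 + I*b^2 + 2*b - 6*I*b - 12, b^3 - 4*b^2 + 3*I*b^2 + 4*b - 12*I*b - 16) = b - I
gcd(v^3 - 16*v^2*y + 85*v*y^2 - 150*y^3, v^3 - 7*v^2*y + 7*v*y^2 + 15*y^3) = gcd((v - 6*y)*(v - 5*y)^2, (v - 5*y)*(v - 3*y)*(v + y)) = -v + 5*y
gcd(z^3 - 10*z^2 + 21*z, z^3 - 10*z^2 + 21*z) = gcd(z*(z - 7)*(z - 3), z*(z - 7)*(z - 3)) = z^3 - 10*z^2 + 21*z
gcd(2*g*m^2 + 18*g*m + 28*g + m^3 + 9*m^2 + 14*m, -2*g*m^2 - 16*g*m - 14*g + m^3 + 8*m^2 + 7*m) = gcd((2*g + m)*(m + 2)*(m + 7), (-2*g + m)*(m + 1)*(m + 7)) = m + 7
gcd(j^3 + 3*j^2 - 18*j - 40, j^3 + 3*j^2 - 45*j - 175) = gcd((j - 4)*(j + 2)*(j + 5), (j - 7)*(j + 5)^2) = j + 5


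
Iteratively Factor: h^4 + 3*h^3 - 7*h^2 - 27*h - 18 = (h - 3)*(h^3 + 6*h^2 + 11*h + 6) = (h - 3)*(h + 2)*(h^2 + 4*h + 3) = (h - 3)*(h + 2)*(h + 3)*(h + 1)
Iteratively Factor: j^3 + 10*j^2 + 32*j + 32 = (j + 4)*(j^2 + 6*j + 8) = (j + 2)*(j + 4)*(j + 4)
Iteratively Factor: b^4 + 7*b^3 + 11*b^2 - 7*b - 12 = (b - 1)*(b^3 + 8*b^2 + 19*b + 12) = (b - 1)*(b + 4)*(b^2 + 4*b + 3) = (b - 1)*(b + 1)*(b + 4)*(b + 3)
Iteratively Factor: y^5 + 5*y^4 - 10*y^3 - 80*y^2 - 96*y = (y + 3)*(y^4 + 2*y^3 - 16*y^2 - 32*y) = (y - 4)*(y + 3)*(y^3 + 6*y^2 + 8*y) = (y - 4)*(y + 3)*(y + 4)*(y^2 + 2*y) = y*(y - 4)*(y + 3)*(y + 4)*(y + 2)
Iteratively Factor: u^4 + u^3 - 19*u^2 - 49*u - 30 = (u + 3)*(u^3 - 2*u^2 - 13*u - 10) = (u + 1)*(u + 3)*(u^2 - 3*u - 10) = (u - 5)*(u + 1)*(u + 3)*(u + 2)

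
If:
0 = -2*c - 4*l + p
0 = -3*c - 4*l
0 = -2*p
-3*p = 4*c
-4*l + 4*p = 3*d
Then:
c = 0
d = 0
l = 0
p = 0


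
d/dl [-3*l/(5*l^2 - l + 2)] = 3*(5*l^2 - 2)/(25*l^4 - 10*l^3 + 21*l^2 - 4*l + 4)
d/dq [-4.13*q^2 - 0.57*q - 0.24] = -8.26*q - 0.57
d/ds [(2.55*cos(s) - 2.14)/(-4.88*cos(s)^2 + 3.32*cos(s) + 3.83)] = (-12.444*cos(s)^2 + 20.8864*cos(s) - 16.8713)*sin(s)/(23.8144*cos(s)^4 - 32.4032*cos(s)^3 - 26.3584*cos(s)^2 + 25.4312*cos(s) + 14.6689)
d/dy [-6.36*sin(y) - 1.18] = -6.36*cos(y)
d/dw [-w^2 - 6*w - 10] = -2*w - 6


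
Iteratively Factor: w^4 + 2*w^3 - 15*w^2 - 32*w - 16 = (w - 4)*(w^3 + 6*w^2 + 9*w + 4) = (w - 4)*(w + 4)*(w^2 + 2*w + 1) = (w - 4)*(w + 1)*(w + 4)*(w + 1)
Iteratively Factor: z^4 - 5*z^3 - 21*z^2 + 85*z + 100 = (z - 5)*(z^3 - 21*z - 20) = (z - 5)*(z + 4)*(z^2 - 4*z - 5) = (z - 5)^2*(z + 4)*(z + 1)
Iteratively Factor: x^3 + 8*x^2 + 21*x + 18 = (x + 3)*(x^2 + 5*x + 6) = (x + 2)*(x + 3)*(x + 3)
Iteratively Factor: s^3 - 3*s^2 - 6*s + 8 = (s + 2)*(s^2 - 5*s + 4) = (s - 4)*(s + 2)*(s - 1)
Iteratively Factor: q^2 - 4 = (q - 2)*(q + 2)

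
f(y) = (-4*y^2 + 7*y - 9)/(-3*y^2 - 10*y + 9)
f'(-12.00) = 0.11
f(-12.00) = 2.21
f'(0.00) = -0.33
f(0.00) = -1.00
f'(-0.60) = 0.36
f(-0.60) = -1.05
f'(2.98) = 0.06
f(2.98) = 0.50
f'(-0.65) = 0.40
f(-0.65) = -1.07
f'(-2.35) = 2.39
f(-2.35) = -2.98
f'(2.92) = 0.06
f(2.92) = 0.50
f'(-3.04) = 6.75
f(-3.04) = -5.76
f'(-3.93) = 365.14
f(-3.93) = -50.01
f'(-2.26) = 2.15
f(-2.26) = -2.78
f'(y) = (7 - 8*y)/(-3*y^2 - 10*y + 9) + (6*y + 10)*(-4*y^2 + 7*y - 9)/(-3*y^2 - 10*y + 9)^2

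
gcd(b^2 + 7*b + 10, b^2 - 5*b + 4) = 1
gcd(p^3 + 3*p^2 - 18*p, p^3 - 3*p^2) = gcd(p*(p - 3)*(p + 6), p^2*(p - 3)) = p^2 - 3*p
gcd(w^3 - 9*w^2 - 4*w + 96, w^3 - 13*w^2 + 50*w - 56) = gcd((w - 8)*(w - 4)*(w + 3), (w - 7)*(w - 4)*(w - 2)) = w - 4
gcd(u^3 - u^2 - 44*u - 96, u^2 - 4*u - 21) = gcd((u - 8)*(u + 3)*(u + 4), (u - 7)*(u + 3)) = u + 3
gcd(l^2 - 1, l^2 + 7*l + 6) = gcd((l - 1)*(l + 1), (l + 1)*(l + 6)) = l + 1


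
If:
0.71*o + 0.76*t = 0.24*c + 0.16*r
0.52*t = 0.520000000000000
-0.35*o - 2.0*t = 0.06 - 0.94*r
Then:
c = 7.27857142857143*r - 14.2452380952381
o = 2.68571428571429*r - 5.88571428571429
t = 1.00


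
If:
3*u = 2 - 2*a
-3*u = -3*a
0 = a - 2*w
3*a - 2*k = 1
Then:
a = 2/5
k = 1/10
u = 2/5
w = 1/5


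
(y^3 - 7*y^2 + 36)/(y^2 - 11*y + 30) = (y^2 - y - 6)/(y - 5)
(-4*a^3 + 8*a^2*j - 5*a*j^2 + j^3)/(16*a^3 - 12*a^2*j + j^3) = (-a + j)/(4*a + j)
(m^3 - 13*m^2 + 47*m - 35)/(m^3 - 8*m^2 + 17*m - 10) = (m - 7)/(m - 2)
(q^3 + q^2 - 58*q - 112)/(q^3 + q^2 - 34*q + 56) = (q^2 - 6*q - 16)/(q^2 - 6*q + 8)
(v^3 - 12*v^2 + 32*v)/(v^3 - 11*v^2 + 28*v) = (v - 8)/(v - 7)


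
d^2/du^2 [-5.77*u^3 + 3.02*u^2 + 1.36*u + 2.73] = 6.04 - 34.62*u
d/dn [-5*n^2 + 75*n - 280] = 75 - 10*n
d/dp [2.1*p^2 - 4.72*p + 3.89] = 4.2*p - 4.72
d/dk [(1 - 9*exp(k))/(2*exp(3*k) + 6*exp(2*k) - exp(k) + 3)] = (36*exp(3*k) + 48*exp(2*k) - 12*exp(k) - 26)*exp(k)/(4*exp(6*k) + 24*exp(5*k) + 32*exp(4*k) + 37*exp(2*k) - 6*exp(k) + 9)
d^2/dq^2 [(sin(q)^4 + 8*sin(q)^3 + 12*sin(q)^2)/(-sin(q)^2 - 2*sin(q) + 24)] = 2*(2*sin(q)^5 - 21*sin(q)^4 + 59*sin(q)^3 + 76*sin(q)^2 - 48*sin(q) - 32)/(sin(q) - 4)^3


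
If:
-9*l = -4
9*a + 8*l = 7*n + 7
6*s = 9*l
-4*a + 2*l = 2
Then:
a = -5/18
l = 4/9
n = -107/126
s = 2/3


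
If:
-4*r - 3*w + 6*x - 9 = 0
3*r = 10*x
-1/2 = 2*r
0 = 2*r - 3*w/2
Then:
No Solution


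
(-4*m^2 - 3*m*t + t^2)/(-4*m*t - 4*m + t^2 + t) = (m + t)/(t + 1)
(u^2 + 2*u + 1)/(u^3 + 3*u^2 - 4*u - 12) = (u^2 + 2*u + 1)/(u^3 + 3*u^2 - 4*u - 12)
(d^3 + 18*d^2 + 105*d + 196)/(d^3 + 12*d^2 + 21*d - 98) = (d + 4)/(d - 2)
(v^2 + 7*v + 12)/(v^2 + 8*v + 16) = (v + 3)/(v + 4)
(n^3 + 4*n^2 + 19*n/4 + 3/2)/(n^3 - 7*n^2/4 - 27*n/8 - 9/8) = 2*(2*n^2 + 7*n + 6)/(4*n^2 - 9*n - 9)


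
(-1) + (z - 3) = z - 4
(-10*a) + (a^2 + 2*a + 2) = a^2 - 8*a + 2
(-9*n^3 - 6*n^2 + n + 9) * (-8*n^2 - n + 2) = 72*n^5 + 57*n^4 - 20*n^3 - 85*n^2 - 7*n + 18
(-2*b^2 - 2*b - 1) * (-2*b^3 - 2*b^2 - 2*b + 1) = 4*b^5 + 8*b^4 + 10*b^3 + 4*b^2 - 1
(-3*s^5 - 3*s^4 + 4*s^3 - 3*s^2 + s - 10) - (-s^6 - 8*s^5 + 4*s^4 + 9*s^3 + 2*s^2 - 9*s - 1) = s^6 + 5*s^5 - 7*s^4 - 5*s^3 - 5*s^2 + 10*s - 9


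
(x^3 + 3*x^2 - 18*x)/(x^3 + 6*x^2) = (x - 3)/x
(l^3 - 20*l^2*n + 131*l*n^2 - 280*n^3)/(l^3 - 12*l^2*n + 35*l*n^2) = (l - 8*n)/l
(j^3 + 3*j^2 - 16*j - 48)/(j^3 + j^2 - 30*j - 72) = (j - 4)/(j - 6)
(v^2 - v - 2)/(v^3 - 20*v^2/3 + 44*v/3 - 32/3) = 3*(v + 1)/(3*v^2 - 14*v + 16)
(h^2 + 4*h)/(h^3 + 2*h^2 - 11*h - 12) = h/(h^2 - 2*h - 3)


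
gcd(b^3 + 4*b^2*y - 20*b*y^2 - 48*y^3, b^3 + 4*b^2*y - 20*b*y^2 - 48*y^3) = -b^3 - 4*b^2*y + 20*b*y^2 + 48*y^3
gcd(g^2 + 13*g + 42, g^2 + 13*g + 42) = g^2 + 13*g + 42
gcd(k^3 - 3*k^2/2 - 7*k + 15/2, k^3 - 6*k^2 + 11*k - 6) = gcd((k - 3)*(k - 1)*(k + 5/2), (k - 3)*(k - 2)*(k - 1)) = k^2 - 4*k + 3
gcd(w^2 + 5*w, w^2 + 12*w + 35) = w + 5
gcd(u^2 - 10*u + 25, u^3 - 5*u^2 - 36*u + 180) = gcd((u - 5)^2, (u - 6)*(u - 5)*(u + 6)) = u - 5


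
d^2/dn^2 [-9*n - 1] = 0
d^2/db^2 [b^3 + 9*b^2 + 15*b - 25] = 6*b + 18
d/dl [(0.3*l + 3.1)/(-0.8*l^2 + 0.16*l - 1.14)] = (0.24*l^2 + 4.96*l - 0.838)/(0.64*l^4 - 0.256*l^3 + 1.8496*l^2 - 0.3648*l + 1.2996)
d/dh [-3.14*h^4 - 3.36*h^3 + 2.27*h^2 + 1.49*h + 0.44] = -12.56*h^3 - 10.08*h^2 + 4.54*h + 1.49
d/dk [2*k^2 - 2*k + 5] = 4*k - 2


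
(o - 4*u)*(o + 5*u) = o^2 + o*u - 20*u^2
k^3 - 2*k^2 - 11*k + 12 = (k - 4)*(k - 1)*(k + 3)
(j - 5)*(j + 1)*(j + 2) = j^3 - 2*j^2 - 13*j - 10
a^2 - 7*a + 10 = (a - 5)*(a - 2)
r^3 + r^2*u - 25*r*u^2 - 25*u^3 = (r - 5*u)*(r + u)*(r + 5*u)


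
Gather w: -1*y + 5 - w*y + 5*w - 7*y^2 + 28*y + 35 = w*(5 - y) - 7*y^2 + 27*y + 40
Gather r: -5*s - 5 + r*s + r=r*(s + 1) - 5*s - 5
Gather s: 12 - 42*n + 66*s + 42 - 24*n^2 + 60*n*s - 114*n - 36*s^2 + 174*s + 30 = -24*n^2 - 156*n - 36*s^2 + s*(60*n + 240) + 84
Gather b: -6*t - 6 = -6*t - 6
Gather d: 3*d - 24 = 3*d - 24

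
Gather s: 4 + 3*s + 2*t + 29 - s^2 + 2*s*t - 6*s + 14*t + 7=-s^2 + s*(2*t - 3) + 16*t + 40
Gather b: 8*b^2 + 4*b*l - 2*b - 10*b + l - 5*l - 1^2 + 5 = 8*b^2 + b*(4*l - 12) - 4*l + 4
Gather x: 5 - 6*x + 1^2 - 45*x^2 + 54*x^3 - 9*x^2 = 54*x^3 - 54*x^2 - 6*x + 6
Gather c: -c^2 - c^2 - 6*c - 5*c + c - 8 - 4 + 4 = -2*c^2 - 10*c - 8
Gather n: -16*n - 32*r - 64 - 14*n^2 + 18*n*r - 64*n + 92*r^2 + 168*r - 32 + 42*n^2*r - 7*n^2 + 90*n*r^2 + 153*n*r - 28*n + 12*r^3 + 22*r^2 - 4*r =n^2*(42*r - 21) + n*(90*r^2 + 171*r - 108) + 12*r^3 + 114*r^2 + 132*r - 96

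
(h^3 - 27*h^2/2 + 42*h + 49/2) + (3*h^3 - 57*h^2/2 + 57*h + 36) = 4*h^3 - 42*h^2 + 99*h + 121/2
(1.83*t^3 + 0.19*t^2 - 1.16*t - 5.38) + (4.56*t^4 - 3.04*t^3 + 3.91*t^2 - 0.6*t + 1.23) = 4.56*t^4 - 1.21*t^3 + 4.1*t^2 - 1.76*t - 4.15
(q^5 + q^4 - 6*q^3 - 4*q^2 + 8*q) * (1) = q^5 + q^4 - 6*q^3 - 4*q^2 + 8*q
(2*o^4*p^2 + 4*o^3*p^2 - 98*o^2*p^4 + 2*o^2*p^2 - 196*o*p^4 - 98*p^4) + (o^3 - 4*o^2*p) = 2*o^4*p^2 + 4*o^3*p^2 + o^3 - 98*o^2*p^4 + 2*o^2*p^2 - 4*o^2*p - 196*o*p^4 - 98*p^4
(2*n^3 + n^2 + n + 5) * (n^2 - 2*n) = 2*n^5 - 3*n^4 - n^3 + 3*n^2 - 10*n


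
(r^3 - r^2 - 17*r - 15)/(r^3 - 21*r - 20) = (r + 3)/(r + 4)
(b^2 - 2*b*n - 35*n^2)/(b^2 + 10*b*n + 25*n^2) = (b - 7*n)/(b + 5*n)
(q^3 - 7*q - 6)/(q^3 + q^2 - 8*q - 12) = (q + 1)/(q + 2)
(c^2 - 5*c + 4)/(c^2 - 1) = (c - 4)/(c + 1)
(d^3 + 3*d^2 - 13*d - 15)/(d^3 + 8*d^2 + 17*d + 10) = (d - 3)/(d + 2)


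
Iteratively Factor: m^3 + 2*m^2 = (m + 2)*(m^2) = m*(m + 2)*(m)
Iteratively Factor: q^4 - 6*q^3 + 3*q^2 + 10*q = (q)*(q^3 - 6*q^2 + 3*q + 10) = q*(q - 2)*(q^2 - 4*q - 5) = q*(q - 5)*(q - 2)*(q + 1)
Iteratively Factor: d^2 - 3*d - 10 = (d - 5)*(d + 2)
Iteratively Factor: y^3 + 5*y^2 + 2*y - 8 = (y - 1)*(y^2 + 6*y + 8) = (y - 1)*(y + 4)*(y + 2)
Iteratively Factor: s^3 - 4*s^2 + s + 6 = (s - 3)*(s^2 - s - 2) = (s - 3)*(s + 1)*(s - 2)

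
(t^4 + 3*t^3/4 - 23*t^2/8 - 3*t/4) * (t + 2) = t^5 + 11*t^4/4 - 11*t^3/8 - 13*t^2/2 - 3*t/2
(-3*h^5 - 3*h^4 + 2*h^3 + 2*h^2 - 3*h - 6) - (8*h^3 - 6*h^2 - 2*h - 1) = -3*h^5 - 3*h^4 - 6*h^3 + 8*h^2 - h - 5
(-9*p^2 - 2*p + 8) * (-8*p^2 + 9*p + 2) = 72*p^4 - 65*p^3 - 100*p^2 + 68*p + 16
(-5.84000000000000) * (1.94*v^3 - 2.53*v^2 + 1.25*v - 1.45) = -11.3296*v^3 + 14.7752*v^2 - 7.3*v + 8.468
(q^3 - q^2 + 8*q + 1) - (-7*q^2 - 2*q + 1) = q^3 + 6*q^2 + 10*q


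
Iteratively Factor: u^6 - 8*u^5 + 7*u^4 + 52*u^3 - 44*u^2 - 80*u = (u - 2)*(u^5 - 6*u^4 - 5*u^3 + 42*u^2 + 40*u) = (u - 4)*(u - 2)*(u^4 - 2*u^3 - 13*u^2 - 10*u) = (u - 5)*(u - 4)*(u - 2)*(u^3 + 3*u^2 + 2*u) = (u - 5)*(u - 4)*(u - 2)*(u + 2)*(u^2 + u) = u*(u - 5)*(u - 4)*(u - 2)*(u + 2)*(u + 1)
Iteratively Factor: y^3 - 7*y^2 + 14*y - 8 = (y - 4)*(y^2 - 3*y + 2) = (y - 4)*(y - 2)*(y - 1)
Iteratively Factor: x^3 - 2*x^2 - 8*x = (x + 2)*(x^2 - 4*x) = x*(x + 2)*(x - 4)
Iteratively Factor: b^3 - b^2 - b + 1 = (b + 1)*(b^2 - 2*b + 1) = (b - 1)*(b + 1)*(b - 1)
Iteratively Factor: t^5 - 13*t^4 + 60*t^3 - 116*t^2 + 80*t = (t - 4)*(t^4 - 9*t^3 + 24*t^2 - 20*t) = (t - 4)*(t - 2)*(t^3 - 7*t^2 + 10*t) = (t - 5)*(t - 4)*(t - 2)*(t^2 - 2*t) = (t - 5)*(t - 4)*(t - 2)^2*(t)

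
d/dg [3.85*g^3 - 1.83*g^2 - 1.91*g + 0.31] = 11.55*g^2 - 3.66*g - 1.91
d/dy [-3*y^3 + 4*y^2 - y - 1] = -9*y^2 + 8*y - 1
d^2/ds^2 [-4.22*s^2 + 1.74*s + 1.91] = -8.44000000000000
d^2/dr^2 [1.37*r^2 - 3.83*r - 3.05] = 2.74000000000000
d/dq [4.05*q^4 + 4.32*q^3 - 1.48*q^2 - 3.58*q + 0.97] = 16.2*q^3 + 12.96*q^2 - 2.96*q - 3.58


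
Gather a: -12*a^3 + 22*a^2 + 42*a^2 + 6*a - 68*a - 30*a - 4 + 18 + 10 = -12*a^3 + 64*a^2 - 92*a + 24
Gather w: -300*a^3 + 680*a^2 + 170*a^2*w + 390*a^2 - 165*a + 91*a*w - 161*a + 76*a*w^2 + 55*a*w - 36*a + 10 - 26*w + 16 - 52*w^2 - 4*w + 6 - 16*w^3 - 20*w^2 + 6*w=-300*a^3 + 1070*a^2 - 362*a - 16*w^3 + w^2*(76*a - 72) + w*(170*a^2 + 146*a - 24) + 32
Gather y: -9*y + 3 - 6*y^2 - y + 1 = -6*y^2 - 10*y + 4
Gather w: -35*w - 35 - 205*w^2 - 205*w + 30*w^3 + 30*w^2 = 30*w^3 - 175*w^2 - 240*w - 35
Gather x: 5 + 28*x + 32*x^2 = 32*x^2 + 28*x + 5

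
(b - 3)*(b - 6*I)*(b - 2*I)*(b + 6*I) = b^4 - 3*b^3 - 2*I*b^3 + 36*b^2 + 6*I*b^2 - 108*b - 72*I*b + 216*I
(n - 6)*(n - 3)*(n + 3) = n^3 - 6*n^2 - 9*n + 54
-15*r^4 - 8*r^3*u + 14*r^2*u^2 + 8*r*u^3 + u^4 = (-r + u)*(r + u)*(3*r + u)*(5*r + u)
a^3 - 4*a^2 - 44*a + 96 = (a - 8)*(a - 2)*(a + 6)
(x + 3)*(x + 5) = x^2 + 8*x + 15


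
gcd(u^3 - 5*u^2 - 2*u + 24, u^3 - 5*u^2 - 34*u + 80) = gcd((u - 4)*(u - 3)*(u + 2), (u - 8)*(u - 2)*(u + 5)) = 1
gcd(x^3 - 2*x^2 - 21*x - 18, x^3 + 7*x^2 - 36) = x + 3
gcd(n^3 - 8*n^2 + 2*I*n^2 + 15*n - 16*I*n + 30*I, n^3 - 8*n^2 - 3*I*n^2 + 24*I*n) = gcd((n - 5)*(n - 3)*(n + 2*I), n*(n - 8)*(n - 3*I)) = 1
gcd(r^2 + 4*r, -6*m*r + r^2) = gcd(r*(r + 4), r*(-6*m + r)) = r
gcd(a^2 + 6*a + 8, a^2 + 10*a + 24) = a + 4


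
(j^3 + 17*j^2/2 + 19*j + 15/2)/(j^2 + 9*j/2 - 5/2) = (2*j^2 + 7*j + 3)/(2*j - 1)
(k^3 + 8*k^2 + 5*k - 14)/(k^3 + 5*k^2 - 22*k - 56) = (k - 1)/(k - 4)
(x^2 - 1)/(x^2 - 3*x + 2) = (x + 1)/(x - 2)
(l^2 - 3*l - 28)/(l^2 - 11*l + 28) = (l + 4)/(l - 4)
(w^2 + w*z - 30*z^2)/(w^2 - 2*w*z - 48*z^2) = (-w + 5*z)/(-w + 8*z)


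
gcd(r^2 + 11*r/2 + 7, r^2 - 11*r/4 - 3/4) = 1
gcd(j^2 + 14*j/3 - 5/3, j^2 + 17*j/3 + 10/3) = j + 5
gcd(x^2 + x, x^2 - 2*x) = x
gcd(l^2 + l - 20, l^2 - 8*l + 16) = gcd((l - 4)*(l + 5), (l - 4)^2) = l - 4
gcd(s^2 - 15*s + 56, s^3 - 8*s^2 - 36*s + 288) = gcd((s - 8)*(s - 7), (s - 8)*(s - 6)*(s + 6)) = s - 8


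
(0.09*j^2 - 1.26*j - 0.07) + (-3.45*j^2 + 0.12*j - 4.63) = -3.36*j^2 - 1.14*j - 4.7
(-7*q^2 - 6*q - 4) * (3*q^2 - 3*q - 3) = -21*q^4 + 3*q^3 + 27*q^2 + 30*q + 12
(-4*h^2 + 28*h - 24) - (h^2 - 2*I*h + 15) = -5*h^2 + 28*h + 2*I*h - 39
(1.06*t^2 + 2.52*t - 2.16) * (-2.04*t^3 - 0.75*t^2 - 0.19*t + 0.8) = -2.1624*t^5 - 5.9358*t^4 + 2.315*t^3 + 1.9892*t^2 + 2.4264*t - 1.728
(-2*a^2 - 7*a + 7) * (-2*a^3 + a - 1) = 4*a^5 + 14*a^4 - 16*a^3 - 5*a^2 + 14*a - 7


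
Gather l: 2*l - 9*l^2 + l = -9*l^2 + 3*l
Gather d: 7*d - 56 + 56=7*d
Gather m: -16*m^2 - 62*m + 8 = -16*m^2 - 62*m + 8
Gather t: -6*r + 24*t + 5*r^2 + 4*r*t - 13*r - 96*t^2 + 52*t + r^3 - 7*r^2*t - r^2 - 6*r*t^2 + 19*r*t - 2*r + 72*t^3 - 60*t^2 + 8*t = r^3 + 4*r^2 - 21*r + 72*t^3 + t^2*(-6*r - 156) + t*(-7*r^2 + 23*r + 84)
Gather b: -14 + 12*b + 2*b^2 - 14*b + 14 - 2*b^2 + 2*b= 0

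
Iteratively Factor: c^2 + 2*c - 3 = (c + 3)*(c - 1)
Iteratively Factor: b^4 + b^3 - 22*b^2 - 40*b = (b)*(b^3 + b^2 - 22*b - 40) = b*(b + 2)*(b^2 - b - 20) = b*(b - 5)*(b + 2)*(b + 4)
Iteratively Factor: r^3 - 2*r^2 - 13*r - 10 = (r + 1)*(r^2 - 3*r - 10) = (r + 1)*(r + 2)*(r - 5)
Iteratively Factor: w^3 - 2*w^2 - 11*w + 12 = (w + 3)*(w^2 - 5*w + 4) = (w - 1)*(w + 3)*(w - 4)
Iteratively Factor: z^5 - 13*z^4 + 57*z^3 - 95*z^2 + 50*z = (z - 5)*(z^4 - 8*z^3 + 17*z^2 - 10*z) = (z - 5)^2*(z^3 - 3*z^2 + 2*z) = z*(z - 5)^2*(z^2 - 3*z + 2) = z*(z - 5)^2*(z - 1)*(z - 2)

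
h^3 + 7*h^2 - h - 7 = (h - 1)*(h + 1)*(h + 7)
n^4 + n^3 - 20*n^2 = n^2*(n - 4)*(n + 5)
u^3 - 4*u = u*(u - 2)*(u + 2)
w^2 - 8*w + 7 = (w - 7)*(w - 1)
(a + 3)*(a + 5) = a^2 + 8*a + 15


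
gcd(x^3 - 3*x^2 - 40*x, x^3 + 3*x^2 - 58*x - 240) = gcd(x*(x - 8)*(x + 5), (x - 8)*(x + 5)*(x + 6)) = x^2 - 3*x - 40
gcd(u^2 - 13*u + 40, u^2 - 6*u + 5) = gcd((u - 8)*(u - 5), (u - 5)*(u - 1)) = u - 5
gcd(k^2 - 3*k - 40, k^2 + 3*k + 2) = 1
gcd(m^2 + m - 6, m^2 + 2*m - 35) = 1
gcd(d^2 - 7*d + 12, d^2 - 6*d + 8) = d - 4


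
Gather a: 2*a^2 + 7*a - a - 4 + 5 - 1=2*a^2 + 6*a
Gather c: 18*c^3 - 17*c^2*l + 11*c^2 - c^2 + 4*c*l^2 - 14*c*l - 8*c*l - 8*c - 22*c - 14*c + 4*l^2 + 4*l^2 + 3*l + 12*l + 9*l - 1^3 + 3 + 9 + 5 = 18*c^3 + c^2*(10 - 17*l) + c*(4*l^2 - 22*l - 44) + 8*l^2 + 24*l + 16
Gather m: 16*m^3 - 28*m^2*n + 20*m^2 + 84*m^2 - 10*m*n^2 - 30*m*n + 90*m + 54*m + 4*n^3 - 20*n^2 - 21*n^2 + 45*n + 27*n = 16*m^3 + m^2*(104 - 28*n) + m*(-10*n^2 - 30*n + 144) + 4*n^3 - 41*n^2 + 72*n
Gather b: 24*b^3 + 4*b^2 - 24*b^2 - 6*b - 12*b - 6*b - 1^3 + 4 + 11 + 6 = 24*b^3 - 20*b^2 - 24*b + 20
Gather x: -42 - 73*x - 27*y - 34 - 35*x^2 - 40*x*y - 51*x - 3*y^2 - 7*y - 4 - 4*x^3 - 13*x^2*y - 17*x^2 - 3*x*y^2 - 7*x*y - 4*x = -4*x^3 + x^2*(-13*y - 52) + x*(-3*y^2 - 47*y - 128) - 3*y^2 - 34*y - 80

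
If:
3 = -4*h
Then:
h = -3/4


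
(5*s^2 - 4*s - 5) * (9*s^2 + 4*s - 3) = 45*s^4 - 16*s^3 - 76*s^2 - 8*s + 15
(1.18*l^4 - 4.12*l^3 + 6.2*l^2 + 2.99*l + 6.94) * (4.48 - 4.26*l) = -5.0268*l^5 + 22.8376*l^4 - 44.8696*l^3 + 15.0386*l^2 - 16.1692*l + 31.0912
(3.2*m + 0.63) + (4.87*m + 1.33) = 8.07*m + 1.96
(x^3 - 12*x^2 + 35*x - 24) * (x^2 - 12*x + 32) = x^5 - 24*x^4 + 211*x^3 - 828*x^2 + 1408*x - 768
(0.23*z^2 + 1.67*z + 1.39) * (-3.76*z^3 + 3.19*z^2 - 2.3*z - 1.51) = -0.8648*z^5 - 5.5455*z^4 - 0.4281*z^3 + 0.2458*z^2 - 5.7187*z - 2.0989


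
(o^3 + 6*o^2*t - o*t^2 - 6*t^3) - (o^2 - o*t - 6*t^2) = o^3 + 6*o^2*t - o^2 - o*t^2 + o*t - 6*t^3 + 6*t^2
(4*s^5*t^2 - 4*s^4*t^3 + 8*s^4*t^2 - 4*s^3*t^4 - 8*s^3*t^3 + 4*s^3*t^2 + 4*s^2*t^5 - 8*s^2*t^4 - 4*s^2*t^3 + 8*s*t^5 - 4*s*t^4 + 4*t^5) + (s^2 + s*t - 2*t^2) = 4*s^5*t^2 - 4*s^4*t^3 + 8*s^4*t^2 - 4*s^3*t^4 - 8*s^3*t^3 + 4*s^3*t^2 + 4*s^2*t^5 - 8*s^2*t^4 - 4*s^2*t^3 + s^2 + 8*s*t^5 - 4*s*t^4 + s*t + 4*t^5 - 2*t^2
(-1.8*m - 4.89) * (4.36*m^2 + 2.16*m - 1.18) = -7.848*m^3 - 25.2084*m^2 - 8.4384*m + 5.7702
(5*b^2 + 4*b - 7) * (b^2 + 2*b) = 5*b^4 + 14*b^3 + b^2 - 14*b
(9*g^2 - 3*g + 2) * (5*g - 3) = 45*g^3 - 42*g^2 + 19*g - 6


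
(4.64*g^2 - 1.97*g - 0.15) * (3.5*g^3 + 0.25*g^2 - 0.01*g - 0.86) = 16.24*g^5 - 5.735*g^4 - 1.0639*g^3 - 4.0082*g^2 + 1.6957*g + 0.129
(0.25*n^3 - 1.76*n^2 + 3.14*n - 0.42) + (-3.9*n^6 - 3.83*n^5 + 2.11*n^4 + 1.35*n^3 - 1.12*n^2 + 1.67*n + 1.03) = -3.9*n^6 - 3.83*n^5 + 2.11*n^4 + 1.6*n^3 - 2.88*n^2 + 4.81*n + 0.61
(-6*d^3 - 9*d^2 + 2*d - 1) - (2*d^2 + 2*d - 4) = -6*d^3 - 11*d^2 + 3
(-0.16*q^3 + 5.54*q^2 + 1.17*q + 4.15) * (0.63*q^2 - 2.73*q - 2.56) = -0.1008*q^5 + 3.927*q^4 - 13.9775*q^3 - 14.762*q^2 - 14.3247*q - 10.624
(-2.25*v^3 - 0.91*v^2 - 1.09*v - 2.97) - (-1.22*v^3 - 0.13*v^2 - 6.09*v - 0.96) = -1.03*v^3 - 0.78*v^2 + 5.0*v - 2.01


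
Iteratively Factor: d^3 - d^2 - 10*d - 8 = (d + 1)*(d^2 - 2*d - 8) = (d - 4)*(d + 1)*(d + 2)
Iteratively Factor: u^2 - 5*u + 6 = (u - 3)*(u - 2)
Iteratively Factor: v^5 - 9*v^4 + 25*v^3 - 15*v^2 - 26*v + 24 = (v - 4)*(v^4 - 5*v^3 + 5*v^2 + 5*v - 6) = (v - 4)*(v + 1)*(v^3 - 6*v^2 + 11*v - 6) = (v - 4)*(v - 1)*(v + 1)*(v^2 - 5*v + 6) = (v - 4)*(v - 3)*(v - 1)*(v + 1)*(v - 2)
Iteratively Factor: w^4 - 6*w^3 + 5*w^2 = (w)*(w^3 - 6*w^2 + 5*w) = w^2*(w^2 - 6*w + 5) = w^2*(w - 5)*(w - 1)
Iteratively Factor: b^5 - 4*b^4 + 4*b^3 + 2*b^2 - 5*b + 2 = (b - 1)*(b^4 - 3*b^3 + b^2 + 3*b - 2) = (b - 1)^2*(b^3 - 2*b^2 - b + 2) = (b - 1)^2*(b + 1)*(b^2 - 3*b + 2) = (b - 1)^3*(b + 1)*(b - 2)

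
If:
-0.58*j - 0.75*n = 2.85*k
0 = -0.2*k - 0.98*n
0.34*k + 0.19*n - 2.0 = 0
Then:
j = -30.87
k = 6.64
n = -1.36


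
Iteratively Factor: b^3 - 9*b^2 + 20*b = (b - 4)*(b^2 - 5*b) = b*(b - 4)*(b - 5)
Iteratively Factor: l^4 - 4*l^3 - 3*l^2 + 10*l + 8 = (l - 2)*(l^3 - 2*l^2 - 7*l - 4) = (l - 2)*(l + 1)*(l^2 - 3*l - 4) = (l - 4)*(l - 2)*(l + 1)*(l + 1)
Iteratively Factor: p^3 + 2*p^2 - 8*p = (p - 2)*(p^2 + 4*p) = p*(p - 2)*(p + 4)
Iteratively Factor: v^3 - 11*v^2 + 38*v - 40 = (v - 4)*(v^2 - 7*v + 10) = (v - 4)*(v - 2)*(v - 5)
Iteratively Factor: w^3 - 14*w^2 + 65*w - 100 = (w - 5)*(w^2 - 9*w + 20) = (w - 5)*(w - 4)*(w - 5)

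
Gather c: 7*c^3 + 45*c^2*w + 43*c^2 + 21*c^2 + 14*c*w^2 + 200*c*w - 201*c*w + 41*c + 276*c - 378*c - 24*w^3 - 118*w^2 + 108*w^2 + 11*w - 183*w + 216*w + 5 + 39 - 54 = 7*c^3 + c^2*(45*w + 64) + c*(14*w^2 - w - 61) - 24*w^3 - 10*w^2 + 44*w - 10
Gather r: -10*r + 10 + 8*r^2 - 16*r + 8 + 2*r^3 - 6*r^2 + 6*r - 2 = 2*r^3 + 2*r^2 - 20*r + 16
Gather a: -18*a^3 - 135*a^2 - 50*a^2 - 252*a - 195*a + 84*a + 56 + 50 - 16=-18*a^3 - 185*a^2 - 363*a + 90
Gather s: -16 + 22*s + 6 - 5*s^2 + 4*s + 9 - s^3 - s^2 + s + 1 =-s^3 - 6*s^2 + 27*s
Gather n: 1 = 1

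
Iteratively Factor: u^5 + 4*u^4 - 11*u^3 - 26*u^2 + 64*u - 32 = (u - 1)*(u^4 + 5*u^3 - 6*u^2 - 32*u + 32) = (u - 2)*(u - 1)*(u^3 + 7*u^2 + 8*u - 16) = (u - 2)*(u - 1)*(u + 4)*(u^2 + 3*u - 4) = (u - 2)*(u - 1)*(u + 4)^2*(u - 1)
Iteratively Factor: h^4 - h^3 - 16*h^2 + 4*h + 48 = (h + 2)*(h^3 - 3*h^2 - 10*h + 24) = (h - 2)*(h + 2)*(h^2 - h - 12) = (h - 4)*(h - 2)*(h + 2)*(h + 3)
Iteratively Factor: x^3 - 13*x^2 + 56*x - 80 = (x - 4)*(x^2 - 9*x + 20) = (x - 5)*(x - 4)*(x - 4)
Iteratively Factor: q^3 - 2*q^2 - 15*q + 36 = (q + 4)*(q^2 - 6*q + 9) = (q - 3)*(q + 4)*(q - 3)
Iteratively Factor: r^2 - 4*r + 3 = (r - 1)*(r - 3)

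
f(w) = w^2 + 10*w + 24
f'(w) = 2*w + 10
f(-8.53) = 11.46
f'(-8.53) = -7.06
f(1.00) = 35.00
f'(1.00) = 12.00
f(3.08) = 64.29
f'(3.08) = 16.16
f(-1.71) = 9.82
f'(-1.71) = 6.58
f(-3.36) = 1.69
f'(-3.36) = 3.28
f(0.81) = 32.76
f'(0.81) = 11.62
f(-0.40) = 20.16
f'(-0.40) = 9.20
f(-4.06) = -0.12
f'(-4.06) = 1.88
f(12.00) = 288.00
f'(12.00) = 34.00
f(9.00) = 195.00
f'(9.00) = 28.00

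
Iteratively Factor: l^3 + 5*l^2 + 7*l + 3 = (l + 3)*(l^2 + 2*l + 1) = (l + 1)*(l + 3)*(l + 1)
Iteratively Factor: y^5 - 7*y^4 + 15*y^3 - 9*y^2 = (y - 3)*(y^4 - 4*y^3 + 3*y^2) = (y - 3)*(y - 1)*(y^3 - 3*y^2) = y*(y - 3)*(y - 1)*(y^2 - 3*y) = y*(y - 3)^2*(y - 1)*(y)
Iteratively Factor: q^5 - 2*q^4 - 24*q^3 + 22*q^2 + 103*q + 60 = (q + 4)*(q^4 - 6*q^3 + 22*q + 15) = (q - 5)*(q + 4)*(q^3 - q^2 - 5*q - 3) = (q - 5)*(q - 3)*(q + 4)*(q^2 + 2*q + 1) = (q - 5)*(q - 3)*(q + 1)*(q + 4)*(q + 1)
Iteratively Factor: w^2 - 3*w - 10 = (w + 2)*(w - 5)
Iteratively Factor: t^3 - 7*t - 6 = (t + 2)*(t^2 - 2*t - 3) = (t + 1)*(t + 2)*(t - 3)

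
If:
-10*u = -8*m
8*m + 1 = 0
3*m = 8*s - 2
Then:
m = -1/8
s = 13/64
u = -1/10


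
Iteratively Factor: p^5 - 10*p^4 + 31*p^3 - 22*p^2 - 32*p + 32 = (p + 1)*(p^4 - 11*p^3 + 42*p^2 - 64*p + 32) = (p - 1)*(p + 1)*(p^3 - 10*p^2 + 32*p - 32) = (p - 2)*(p - 1)*(p + 1)*(p^2 - 8*p + 16) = (p - 4)*(p - 2)*(p - 1)*(p + 1)*(p - 4)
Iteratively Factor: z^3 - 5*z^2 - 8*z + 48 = (z + 3)*(z^2 - 8*z + 16) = (z - 4)*(z + 3)*(z - 4)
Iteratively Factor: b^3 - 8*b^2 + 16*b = (b)*(b^2 - 8*b + 16) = b*(b - 4)*(b - 4)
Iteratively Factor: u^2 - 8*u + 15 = (u - 3)*(u - 5)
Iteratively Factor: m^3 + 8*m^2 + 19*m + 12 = (m + 1)*(m^2 + 7*m + 12) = (m + 1)*(m + 4)*(m + 3)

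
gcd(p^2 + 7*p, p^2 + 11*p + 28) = p + 7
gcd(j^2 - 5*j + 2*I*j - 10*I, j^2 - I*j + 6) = j + 2*I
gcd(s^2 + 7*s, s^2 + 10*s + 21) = s + 7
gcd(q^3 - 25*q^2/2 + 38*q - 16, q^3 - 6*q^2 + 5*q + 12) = q - 4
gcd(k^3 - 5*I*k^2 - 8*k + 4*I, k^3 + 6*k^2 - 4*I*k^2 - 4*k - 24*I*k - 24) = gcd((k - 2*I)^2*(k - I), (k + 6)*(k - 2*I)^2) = k^2 - 4*I*k - 4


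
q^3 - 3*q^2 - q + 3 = (q - 3)*(q - 1)*(q + 1)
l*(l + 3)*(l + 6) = l^3 + 9*l^2 + 18*l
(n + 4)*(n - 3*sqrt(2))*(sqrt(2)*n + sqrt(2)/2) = sqrt(2)*n^3 - 6*n^2 + 9*sqrt(2)*n^2/2 - 27*n + 2*sqrt(2)*n - 12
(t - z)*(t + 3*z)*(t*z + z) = t^3*z + 2*t^2*z^2 + t^2*z - 3*t*z^3 + 2*t*z^2 - 3*z^3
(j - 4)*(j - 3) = j^2 - 7*j + 12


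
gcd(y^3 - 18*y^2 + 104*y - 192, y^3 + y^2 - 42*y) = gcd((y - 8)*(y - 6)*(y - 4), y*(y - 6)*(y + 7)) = y - 6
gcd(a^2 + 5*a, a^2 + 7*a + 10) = a + 5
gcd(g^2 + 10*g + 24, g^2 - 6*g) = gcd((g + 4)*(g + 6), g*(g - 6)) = 1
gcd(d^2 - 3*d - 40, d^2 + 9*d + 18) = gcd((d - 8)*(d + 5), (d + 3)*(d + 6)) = 1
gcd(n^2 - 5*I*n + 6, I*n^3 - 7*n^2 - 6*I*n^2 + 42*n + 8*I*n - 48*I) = 1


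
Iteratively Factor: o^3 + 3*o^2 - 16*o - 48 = (o + 4)*(o^2 - o - 12) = (o + 3)*(o + 4)*(o - 4)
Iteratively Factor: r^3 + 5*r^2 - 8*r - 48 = (r - 3)*(r^2 + 8*r + 16) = (r - 3)*(r + 4)*(r + 4)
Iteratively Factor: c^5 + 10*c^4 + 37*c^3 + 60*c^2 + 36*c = (c + 3)*(c^4 + 7*c^3 + 16*c^2 + 12*c) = (c + 2)*(c + 3)*(c^3 + 5*c^2 + 6*c) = (c + 2)^2*(c + 3)*(c^2 + 3*c) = c*(c + 2)^2*(c + 3)*(c + 3)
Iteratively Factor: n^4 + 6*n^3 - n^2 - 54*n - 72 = (n + 2)*(n^3 + 4*n^2 - 9*n - 36) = (n - 3)*(n + 2)*(n^2 + 7*n + 12) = (n - 3)*(n + 2)*(n + 3)*(n + 4)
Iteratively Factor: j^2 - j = (j)*(j - 1)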